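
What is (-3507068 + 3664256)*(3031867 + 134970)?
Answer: 497788774356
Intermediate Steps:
(-3507068 + 3664256)*(3031867 + 134970) = 157188*3166837 = 497788774356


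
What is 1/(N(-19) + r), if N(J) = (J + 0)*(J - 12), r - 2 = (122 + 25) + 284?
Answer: 1/1022 ≈ 0.00097847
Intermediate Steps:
r = 433 (r = 2 + ((122 + 25) + 284) = 2 + (147 + 284) = 2 + 431 = 433)
N(J) = J*(-12 + J)
1/(N(-19) + r) = 1/(-19*(-12 - 19) + 433) = 1/(-19*(-31) + 433) = 1/(589 + 433) = 1/1022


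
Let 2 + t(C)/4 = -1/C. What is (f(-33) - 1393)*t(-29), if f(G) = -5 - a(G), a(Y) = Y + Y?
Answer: 303696/29 ≈ 10472.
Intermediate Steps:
t(C) = -8 - 4/C (t(C) = -8 + 4*(-1/C) = -8 - 4/C)
a(Y) = 2*Y
f(G) = -5 - 2*G
(f(-33) - 1393)*t(-29) = ((-5 - 2*(-33)) - 1393)*(-8 - 4/(-29)) = ((-5 + 66) - 1393)*(-8 - 4*(-1/29)) = (61 - 1393)*(-8 + 4/29) = -1332*(-228/29) = 303696/29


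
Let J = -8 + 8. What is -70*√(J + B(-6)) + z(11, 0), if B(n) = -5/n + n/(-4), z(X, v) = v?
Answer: -70*√21/3 ≈ -106.93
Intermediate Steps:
J = 0
B(n) = -5/n - n/4 (B(n) = -5/n + n*(-¼) = -5/n - n/4)
-70*√(J + B(-6)) + z(11, 0) = -70*√(0 + (-5/(-6) - ¼*(-6))) + 0 = -70*√(0 + (-5*(-⅙) + 3/2)) + 0 = -70*√(0 + (⅚ + 3/2)) + 0 = -70*√(0 + 7/3) + 0 = -70*√21/3 + 0 = -70*√21/3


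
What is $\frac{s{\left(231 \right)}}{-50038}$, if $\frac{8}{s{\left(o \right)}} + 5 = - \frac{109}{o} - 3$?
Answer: $\frac{924}{48962183} \approx 1.8872 \cdot 10^{-5}$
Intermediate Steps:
$s{\left(o \right)} = \frac{8}{-8 - \frac{109}{o}}$ ($s{\left(o \right)} = \frac{8}{-5 - \left(3 + \frac{109}{o}\right)} = \frac{8}{-8 - \frac{109}{o}}$)
$\frac{s{\left(231 \right)}}{-50038} = \frac{\left(-8\right) 231 \frac{1}{109 + 8 \cdot 231}}{-50038} = \left(-8\right) 231 \frac{1}{109 + 1848} \left(- \frac{1}{50038}\right) = \left(-8\right) 231 \cdot \frac{1}{1957} \left(- \frac{1}{50038}\right) = \left(- \frac{1848}{1957}\right) \left(- \frac{1}{50038}\right) = \frac{924}{48962183}$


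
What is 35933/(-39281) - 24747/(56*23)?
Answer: -1018368611/50593928 ≈ -20.128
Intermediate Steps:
35933/(-39281) - 24747/(56*23) = 35933*(-1/39281) - 24747/1288 = -35933/39281 - 24747*1/1288 = -35933/39281 - 24747/1288 = -1018368611/50593928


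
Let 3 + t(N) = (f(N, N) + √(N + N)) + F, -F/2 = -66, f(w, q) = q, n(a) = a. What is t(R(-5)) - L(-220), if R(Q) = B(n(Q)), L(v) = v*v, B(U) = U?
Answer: -48276 + I*√10 ≈ -48276.0 + 3.1623*I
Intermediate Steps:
F = 132 (F = -2*(-66) = 132)
L(v) = v²
R(Q) = Q
t(N) = 129 + N + √2*√N (t(N) = -3 + ((N + √(N + N)) + 132) = -3 + ((N + √(2*N)) + 132) = -3 + ((N + √2*√N) + 132) = -3 + (132 + N + √2*√N) = 129 + N + √2*√N)
t(R(-5)) - L(-220) = (129 - 5 + √2*√(-5)) - 1*(-220)² = (129 - 5 + √2*(I*√5)) - 1*48400 = (129 - 5 + I*√10) - 48400 = (124 + I*√10) - 48400 = -48276 + I*√10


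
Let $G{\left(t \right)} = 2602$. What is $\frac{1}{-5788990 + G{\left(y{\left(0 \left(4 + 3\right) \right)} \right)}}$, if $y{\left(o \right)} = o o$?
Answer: $- \frac{1}{5786388} \approx -1.7282 \cdot 10^{-7}$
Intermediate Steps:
$y{\left(o \right)} = o^{2}$
$\frac{1}{-5788990 + G{\left(y{\left(0 \left(4 + 3\right) \right)} \right)}} = \frac{1}{-5788990 + 2602} = \frac{1}{-5786388} = - \frac{1}{5786388}$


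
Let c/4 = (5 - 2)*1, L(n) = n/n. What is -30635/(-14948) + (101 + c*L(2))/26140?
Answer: 100311003/48842590 ≈ 2.0538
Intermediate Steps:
L(n) = 1
c = 12 (c = 4*((5 - 2)*1) = 4*(3*1) = 4*3 = 12)
-30635/(-14948) + (101 + c*L(2))/26140 = -30635/(-14948) + (101 + 12*1)/26140 = -30635*(-1/14948) + (101 + 12)*(1/26140) = 30635/14948 + 113*(1/26140) = 30635/14948 + 113/26140 = 100311003/48842590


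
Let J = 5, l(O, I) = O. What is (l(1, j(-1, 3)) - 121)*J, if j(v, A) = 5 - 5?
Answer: -600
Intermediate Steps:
j(v, A) = 0
(l(1, j(-1, 3)) - 121)*J = (1 - 121)*5 = -120*5 = -600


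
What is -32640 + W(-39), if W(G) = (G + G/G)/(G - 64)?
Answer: -3361882/103 ≈ -32640.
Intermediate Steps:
W(G) = (1 + G)/(-64 + G) (W(G) = (G + 1)/(-64 + G) = (1 + G)/(-64 + G))
-32640 + W(-39) = -32640 + (1 - 39)/(-64 - 39) = -32640 - 38/(-103) = -32640 - 1/103*(-38) = -32640 + 38/103 = -3361882/103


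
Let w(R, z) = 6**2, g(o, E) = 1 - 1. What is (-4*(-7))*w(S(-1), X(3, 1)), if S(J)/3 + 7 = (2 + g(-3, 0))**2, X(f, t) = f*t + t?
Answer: 1008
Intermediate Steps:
X(f, t) = t + f*t
g(o, E) = 0
S(J) = -9 (S(J) = -21 + 3*(2 + 0)**2 = -21 + 3*2**2 = -21 + 3*4 = -21 + 12 = -9)
w(R, z) = 36
(-4*(-7))*w(S(-1), X(3, 1)) = -4*(-7)*36 = 28*36 = 1008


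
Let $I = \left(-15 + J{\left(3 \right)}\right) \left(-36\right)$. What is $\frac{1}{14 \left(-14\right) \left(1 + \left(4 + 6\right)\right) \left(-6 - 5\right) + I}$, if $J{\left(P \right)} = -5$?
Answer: $\frac{1}{24436} \approx 4.0923 \cdot 10^{-5}$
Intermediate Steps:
$I = 720$ ($I = \left(-15 - 5\right) \left(-36\right) = \left(-20\right) \left(-36\right) = 720$)
$\frac{1}{14 \left(-14\right) \left(1 + \left(4 + 6\right)\right) \left(-6 - 5\right) + I} = \frac{1}{14 \left(-14\right) \left(1 + \left(4 + 6\right)\right) \left(-6 - 5\right) + 720} = \frac{1}{- 196 \left(1 + 10\right) \left(-11\right) + 720} = \frac{1}{- 196 \cdot 11 \left(-11\right) + 720} = \frac{1}{\left(-196\right) \left(-121\right) + 720} = \frac{1}{23716 + 720} = \frac{1}{24436}$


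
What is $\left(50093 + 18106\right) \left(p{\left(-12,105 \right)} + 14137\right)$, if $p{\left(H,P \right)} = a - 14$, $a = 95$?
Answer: $969653382$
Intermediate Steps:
$p{\left(H,P \right)} = 81$ ($p{\left(H,P \right)} = 95 - 14 = 81$)
$\left(50093 + 18106\right) \left(p{\left(-12,105 \right)} + 14137\right) = \left(50093 + 18106\right) \left(81 + 14137\right) = 68199 \cdot 14218 = 969653382$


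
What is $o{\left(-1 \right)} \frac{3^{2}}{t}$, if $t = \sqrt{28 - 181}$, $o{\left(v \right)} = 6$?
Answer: $- \frac{18 i \sqrt{17}}{17} \approx - 4.3656 i$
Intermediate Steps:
$t = 3 i \sqrt{17}$ ($t = \sqrt{-153} = 3 i \sqrt{17} \approx 12.369 i$)
$o{\left(-1 \right)} \frac{3^{2}}{t} = 6 \frac{3^{2}}{3 i \sqrt{17}} = 6 \cdot 9 \left(- \frac{i \sqrt{17}}{51}\right) = 6 \left(- \frac{3 i \sqrt{17}}{17}\right) = - \frac{18 i \sqrt{17}}{17}$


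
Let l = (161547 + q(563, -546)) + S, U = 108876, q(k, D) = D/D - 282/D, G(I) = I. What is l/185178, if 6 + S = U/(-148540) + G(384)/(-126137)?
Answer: 1639467806629451/1879348912846405 ≈ 0.87236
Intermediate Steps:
q(k, D) = 1 - 282/D
S = -31552167813/4684097495 (S = -6 + (108876/(-148540) + 384/(-126137)) = -6 + (108876*(-1/148540) + 384*(-1/126137)) = -6 + (-27219/37135 - 384/126137) = -6 - 3447582843/4684097495 = -31552167813/4684097495 ≈ -6.7360)
l = 9836806839776706/60893267435 (l = (161547 + (-282 - 546)/(-546)) - 31552167813/4684097495 = (161547 - 1/546*(-828)) - 31552167813/4684097495 = (161547 + 138/91) - 31552167813/4684097495 = 14700915/91 - 31552167813/4684097495 = 9836806839776706/60893267435 ≈ 1.6154e+5)
l/185178 = (9836806839776706/60893267435)/185178 = (9836806839776706/60893267435)*(1/185178) = 1639467806629451/1879348912846405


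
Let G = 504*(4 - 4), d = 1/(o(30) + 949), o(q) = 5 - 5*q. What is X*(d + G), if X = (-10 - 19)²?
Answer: 841/804 ≈ 1.0460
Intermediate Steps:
d = 1/804 (d = 1/((5 - 5*30) + 949) = 1/((5 - 150) + 949) = 1/(-145 + 949) = 1/804 ≈ 0.0012438)
G = 0 (G = 504*0 = 0)
X = 841 (X = (-29)² = 841)
X*(d + G) = 841*(1/804 + 0) = 841*(1/804) = 841/804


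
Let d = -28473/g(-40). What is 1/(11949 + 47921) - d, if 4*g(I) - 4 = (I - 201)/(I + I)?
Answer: 181832374587/11195690 ≈ 16241.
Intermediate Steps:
g(I) = 1 + (-201 + I)/(8*I) (g(I) = 1 + ((I - 201)/(I + I))/4 = 1 + ((-201 + I)/((2*I)))/4 = 1 + ((-201 + I)*(1/(2*I)))/4 = 1 + ((-201 + I)/(2*I))/4 = 1 + (-201 + I)/(8*I))
d = -3037120/187 (d = -28473*(-320/(3*(-67 + 3*(-40)))) = -28473*(-320/(3*(-67 - 120))) = -28473/((3/8)*(-1/40)*(-187)) = -28473/561/320 = -28473*320/561 = -3037120/187 ≈ -16241.)
1/(11949 + 47921) - d = 1/(11949 + 47921) - 1*(-3037120/187) = 1/59870 + 3037120/187 = 181832374587/11195690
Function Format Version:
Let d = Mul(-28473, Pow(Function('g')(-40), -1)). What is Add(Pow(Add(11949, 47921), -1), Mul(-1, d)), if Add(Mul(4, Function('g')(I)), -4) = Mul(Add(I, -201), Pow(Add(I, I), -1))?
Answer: Rational(181832374587, 11195690) ≈ 16241.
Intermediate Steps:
Function('g')(I) = Add(1, Mul(Rational(1, 8), Pow(I, -1), Add(-201, I))) (Function('g')(I) = Add(1, Mul(Rational(1, 4), Mul(Add(I, -201), Pow(Add(I, I), -1)))) = Add(1, Mul(Rational(1, 4), Mul(Add(-201, I), Pow(Mul(2, I), -1)))) = Add(1, Mul(Rational(1, 4), Mul(Add(-201, I), Mul(Rational(1, 2), Pow(I, -1))))) = Add(1, Mul(Rational(1, 4), Mul(Rational(1, 2), Pow(I, -1), Add(-201, I)))) = Add(1, Mul(Rational(1, 8), Pow(I, -1), Add(-201, I))))
d = Rational(-3037120, 187) (d = Mul(-28473, Pow(Mul(Rational(3, 8), Pow(-40, -1), Add(-67, Mul(3, -40))), -1)) = Mul(-28473, Pow(Mul(Rational(3, 8), Rational(-1, 40), Add(-67, -120)), -1)) = Mul(-28473, Pow(Mul(Rational(3, 8), Rational(-1, 40), -187), -1)) = Mul(-28473, Pow(Rational(561, 320), -1)) = Mul(-28473, Rational(320, 561)) = Rational(-3037120, 187) ≈ -16241.)
Add(Pow(Add(11949, 47921), -1), Mul(-1, d)) = Add(Pow(Add(11949, 47921), -1), Mul(-1, Rational(-3037120, 187))) = Add(Pow(59870, -1), Rational(3037120, 187)) = Add(Rational(1, 59870), Rational(3037120, 187)) = Rational(181832374587, 11195690)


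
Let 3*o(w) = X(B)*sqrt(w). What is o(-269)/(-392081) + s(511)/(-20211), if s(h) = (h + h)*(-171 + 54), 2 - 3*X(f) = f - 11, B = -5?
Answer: 39858/6737 - 2*I*sqrt(269)/392081 ≈ 5.9163 - 8.3662e-5*I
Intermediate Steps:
X(f) = 13/3 - f/3 (X(f) = 2/3 - (f - 11)/3 = 2/3 - (-11 + f)/3 = 2/3 + (11/3 - f/3) = 13/3 - f/3)
s(h) = -234*h (s(h) = (2*h)*(-117) = -234*h)
o(w) = 2*sqrt(w) (o(w) = ((13/3 - 1/3*(-5))*sqrt(w))/3 = ((13/3 + 5/3)*sqrt(w))/3 = (6*sqrt(w))/3 = 2*sqrt(w))
o(-269)/(-392081) + s(511)/(-20211) = (2*sqrt(-269))/(-392081) - 234*511/(-20211) = (2*(I*sqrt(269)))*(-1/392081) - 119574*(-1/20211) = (2*I*sqrt(269))*(-1/392081) + 39858/6737 = -2*I*sqrt(269)/392081 + 39858/6737 = 39858/6737 - 2*I*sqrt(269)/392081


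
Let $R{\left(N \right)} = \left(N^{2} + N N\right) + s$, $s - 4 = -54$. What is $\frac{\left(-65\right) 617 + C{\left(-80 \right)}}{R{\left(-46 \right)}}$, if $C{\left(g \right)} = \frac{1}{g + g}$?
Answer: $- \frac{6416801}{669120} \approx -9.5899$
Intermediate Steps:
$s = -50$ ($s = 4 - 54 = -50$)
$C{\left(g \right)} = \frac{1}{2 g}$
$R{\left(N \right)} = -50 + 2 N^{2}$ ($R{\left(N \right)} = \left(N^{2} + N N\right) - 50 = \left(N^{2} + N^{2}\right) - 50 = 2 N^{2} - 50 = -50 + 2 N^{2}$)
$\frac{\left(-65\right) 617 + C{\left(-80 \right)}}{R{\left(-46 \right)}} = \frac{\left(-65\right) 617 + \frac{1}{2 \left(-80\right)}}{-50 + 2 \left(-46\right)^{2}} = \frac{-40105 + \frac{1}{2} \left(- \frac{1}{80}\right)}{-50 + 2 \cdot 2116} = \frac{-40105 - \frac{1}{160}}{-50 + 4232} = - \frac{6416801}{160 \cdot 4182} = \left(- \frac{6416801}{160}\right) \frac{1}{4182} = - \frac{6416801}{669120}$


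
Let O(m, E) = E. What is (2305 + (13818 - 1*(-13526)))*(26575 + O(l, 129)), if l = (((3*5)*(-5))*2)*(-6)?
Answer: 791746896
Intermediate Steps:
l = 900 (l = ((15*(-5))*2)*(-6) = -75*2*(-6) = -150*(-6) = 900)
(2305 + (13818 - 1*(-13526)))*(26575 + O(l, 129)) = (2305 + (13818 - 1*(-13526)))*(26575 + 129) = (2305 + (13818 + 13526))*26704 = (2305 + 27344)*26704 = 29649*26704 = 791746896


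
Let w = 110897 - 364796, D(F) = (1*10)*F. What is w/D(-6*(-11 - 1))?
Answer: -28211/80 ≈ -352.64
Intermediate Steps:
D(F) = 10*F
w = -253899
w/D(-6*(-11 - 1)) = -253899*(-1/(60*(-11 - 1))) = -253899/(10*(-6*(-12))) = -253899/(10*72) = -253899/720 = -253899*1/720 = -28211/80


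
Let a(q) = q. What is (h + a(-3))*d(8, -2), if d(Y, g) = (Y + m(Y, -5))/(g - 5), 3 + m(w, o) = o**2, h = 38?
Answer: -150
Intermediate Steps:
m(w, o) = -3 + o**2
d(Y, g) = (22 + Y)/(-5 + g) (d(Y, g) = (Y + (-3 + (-5)**2))/(g - 5) = (Y + (-3 + 25))/(-5 + g) = (Y + 22)/(-5 + g) = (22 + Y)/(-5 + g))
(h + a(-3))*d(8, -2) = (38 - 3)*((22 + 8)/(-5 - 2)) = 35*(30/(-7)) = 35*(-1/7*30) = 35*(-30/7) = -150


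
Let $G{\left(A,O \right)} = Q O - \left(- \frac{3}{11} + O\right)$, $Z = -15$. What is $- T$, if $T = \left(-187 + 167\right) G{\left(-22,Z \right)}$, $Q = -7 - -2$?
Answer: $\frac{19860}{11} \approx 1805.5$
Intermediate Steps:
$Q = -5$ ($Q = -7 + 2 = -5$)
$G{\left(A,O \right)} = \frac{3}{11} - 6 O$ ($G{\left(A,O \right)} = - 5 O - \left(- \frac{3}{11} + O\right) = \frac{3}{11} - 6 O$)
$T = - \frac{19860}{11}$ ($T = \left(-187 + 167\right) \left(\frac{3}{11} - -90\right) = - 20 \left(\frac{3}{11} + 90\right) = \left(-20\right) \frac{993}{11} = - \frac{19860}{11} \approx -1805.5$)
$- T = \left(-1\right) \left(- \frac{19860}{11}\right) = \frac{19860}{11}$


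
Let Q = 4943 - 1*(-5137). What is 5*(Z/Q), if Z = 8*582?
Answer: 97/42 ≈ 2.3095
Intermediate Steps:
Z = 4656
Q = 10080 (Q = 4943 + 5137 = 10080)
5*(Z/Q) = 5*(4656/10080) = 5*(4656*(1/10080)) = 5*(97/210) = 97/42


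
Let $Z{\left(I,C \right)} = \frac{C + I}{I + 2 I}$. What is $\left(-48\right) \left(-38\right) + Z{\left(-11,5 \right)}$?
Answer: $\frac{20066}{11} \approx 1824.2$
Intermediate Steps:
$Z{\left(I,C \right)} = \frac{C + I}{3 I}$
$\left(-48\right) \left(-38\right) + Z{\left(-11,5 \right)} = \left(-48\right) \left(-38\right) + \frac{5 - 11}{3 \left(-11\right)} = 1824 + \frac{1}{3} \left(- \frac{1}{11}\right) \left(-6\right) = 1824 + \frac{2}{11} = \frac{20066}{11}$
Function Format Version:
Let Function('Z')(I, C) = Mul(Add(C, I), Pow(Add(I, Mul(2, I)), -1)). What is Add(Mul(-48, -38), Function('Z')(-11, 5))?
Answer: Rational(20066, 11) ≈ 1824.2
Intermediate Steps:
Function('Z')(I, C) = Mul(Rational(1, 3), Pow(I, -1), Add(C, I)) (Function('Z')(I, C) = Mul(Add(C, I), Pow(Mul(3, I), -1)) = Mul(Add(C, I), Mul(Rational(1, 3), Pow(I, -1))) = Mul(Rational(1, 3), Pow(I, -1), Add(C, I)))
Add(Mul(-48, -38), Function('Z')(-11, 5)) = Add(Mul(-48, -38), Mul(Rational(1, 3), Pow(-11, -1), Add(5, -11))) = Add(1824, Mul(Rational(1, 3), Rational(-1, 11), -6)) = Add(1824, Rational(2, 11)) = Rational(20066, 11)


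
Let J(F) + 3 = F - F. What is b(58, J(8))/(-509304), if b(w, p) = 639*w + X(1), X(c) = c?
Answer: -37063/509304 ≈ -0.072772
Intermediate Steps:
J(F) = -3 (J(F) = -3 + (F - F) = -3 + 0 = -3)
b(w, p) = 1 + 639*w (b(w, p) = 639*w + 1 = 1 + 639*w)
b(58, J(8))/(-509304) = (1 + 639*58)/(-509304) = (1 + 37062)*(-1/509304) = 37063*(-1/509304) = -37063/509304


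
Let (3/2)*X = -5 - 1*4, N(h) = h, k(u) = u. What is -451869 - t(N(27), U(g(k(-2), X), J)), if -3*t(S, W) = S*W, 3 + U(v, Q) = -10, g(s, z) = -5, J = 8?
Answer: -451986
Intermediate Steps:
X = -6 (X = 2*(-5 - 1*4)/3 = 2*(-5 - 4)/3 = (⅔)*(-9) = -6)
U(v, Q) = -13 (U(v, Q) = -3 - 10 = -13)
t(S, W) = -S*W/3
-451869 - t(N(27), U(g(k(-2), X), J)) = -451869 - (-1)*27*(-13)/3 = -451869 - 1*117 = -451869 - 117 = -451986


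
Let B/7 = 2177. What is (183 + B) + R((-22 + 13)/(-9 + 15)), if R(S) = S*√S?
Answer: 15422 - 3*I*√6/4 ≈ 15422.0 - 1.8371*I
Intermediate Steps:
B = 15239 (B = 7*2177 = 15239)
R(S) = S^(3/2)
(183 + B) + R((-22 + 13)/(-9 + 15)) = (183 + 15239) + ((-22 + 13)/(-9 + 15))^(3/2) = 15422 + (-9/6)^(3/2) = 15422 + (-9*⅙)^(3/2) = 15422 + (-3/2)^(3/2) = 15422 - 3*I*√6/4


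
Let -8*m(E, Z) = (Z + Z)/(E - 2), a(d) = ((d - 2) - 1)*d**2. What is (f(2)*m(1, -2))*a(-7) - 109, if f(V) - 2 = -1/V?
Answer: 517/2 ≈ 258.50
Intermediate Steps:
f(V) = 2 - 1/V
a(d) = d**2*(-3 + d) (a(d) = ((-2 + d) - 1)*d**2 = (-3 + d)*d**2 = d**2*(-3 + d))
m(E, Z) = -Z/(4*(-2 + E)) (m(E, Z) = -(Z + Z)/(8*(E - 2)) = -2*Z/(8*(-2 + E)) = -Z/(4*(-2 + E)))
(f(2)*m(1, -2))*a(-7) - 109 = ((2 - 1/2)*(-1*(-2)/(-8 + 4*1)))*((-7)**2*(-3 - 7)) - 109 = ((2 - 1*1/2)*(-1*(-2)/(-8 + 4)))*(49*(-10)) - 109 = ((2 - 1/2)*(-1*(-2)/(-4)))*(-490) - 109 = (3*(-1*(-2)*(-1/4))/2)*(-490) - 109 = ((3/2)*(-1/2))*(-490) - 109 = -3/4*(-490) - 109 = 735/2 - 109 = 517/2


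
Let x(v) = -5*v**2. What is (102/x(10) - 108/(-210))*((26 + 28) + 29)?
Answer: 45069/1750 ≈ 25.754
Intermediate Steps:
(102/x(10) - 108/(-210))*((26 + 28) + 29) = (102/((-5*10**2)) - 108/(-210))*((26 + 28) + 29) = (102/((-5*100)) - 108*(-1/210))*(54 + 29) = (102/(-500) + 18/35)*83 = (102*(-1/500) + 18/35)*83 = (-51/250 + 18/35)*83 = (543/1750)*83 = 45069/1750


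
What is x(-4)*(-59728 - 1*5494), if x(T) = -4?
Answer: 260888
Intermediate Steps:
x(-4)*(-59728 - 1*5494) = -4*(-59728 - 1*5494) = -4*(-59728 - 5494) = -4*(-65222) = 260888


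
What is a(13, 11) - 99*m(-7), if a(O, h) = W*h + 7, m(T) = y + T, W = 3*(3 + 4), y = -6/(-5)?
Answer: 4061/5 ≈ 812.20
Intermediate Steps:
y = 6/5 (y = -6*(-1/5) = 6/5 ≈ 1.2000)
W = 21 (W = 3*7 = 21)
m(T) = 6/5 + T
a(O, h) = 7 + 21*h (a(O, h) = 21*h + 7 = 7 + 21*h)
a(13, 11) - 99*m(-7) = (7 + 21*11) - 99*(6/5 - 7) = (7 + 231) - 99*(-29/5) = 238 + 2871/5 = 4061/5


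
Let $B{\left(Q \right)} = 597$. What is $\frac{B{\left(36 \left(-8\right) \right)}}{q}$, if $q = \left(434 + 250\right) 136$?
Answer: $\frac{199}{31008} \approx 0.0064177$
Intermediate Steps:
$q = 93024$ ($q = 684 \cdot 136 = 93024$)
$\frac{B{\left(36 \left(-8\right) \right)}}{q} = \frac{597}{93024} = 597 \cdot \frac{1}{93024} = \frac{199}{31008}$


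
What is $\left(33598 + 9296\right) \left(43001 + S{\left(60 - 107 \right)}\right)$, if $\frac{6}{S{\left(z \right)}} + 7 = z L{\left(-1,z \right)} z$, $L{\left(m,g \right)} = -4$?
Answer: $\frac{16310779660278}{8843} \approx 1.8445 \cdot 10^{9}$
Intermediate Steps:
$S{\left(z \right)} = \frac{6}{-7 - 4 z^{2}}$ ($S{\left(z \right)} = \frac{6}{-7 + z \left(-4\right) z} = \frac{6}{-7 + - 4 z z} = \frac{6}{-7 - 4 z^{2}}$)
$\left(33598 + 9296\right) \left(43001 + S{\left(60 - 107 \right)}\right) = \left(33598 + 9296\right) \left(43001 + \frac{6}{-7 - 4 \left(60 - 107\right)^{2}}\right) = 42894 \left(43001 + \frac{6}{-7 - 4 \left(-47\right)^{2}}\right) = 42894 \left(43001 + \frac{6}{-7 - 8836}\right) = 42894 \left(43001 + \frac{6}{-8843}\right) = 42894 \left(43001 + 6 \left(- \frac{1}{8843}\right)\right) = 42894 \left(43001 - \frac{6}{8843}\right) = 42894 \cdot \frac{380257837}{8843} = \frac{16310779660278}{8843}$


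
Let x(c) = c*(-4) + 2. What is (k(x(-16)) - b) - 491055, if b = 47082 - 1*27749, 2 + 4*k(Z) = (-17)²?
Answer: -2041265/4 ≈ -5.1032e+5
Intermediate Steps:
x(c) = 2 - 4*c (x(c) = -4*c + 2 = 2 - 4*c)
k(Z) = 287/4 (k(Z) = -½ + (¼)*(-17)² = -½ + (¼)*289 = -½ + 289/4 = 287/4)
b = 19333 (b = 47082 - 27749 = 19333)
(k(x(-16)) - b) - 491055 = (287/4 - 1*19333) - 491055 = (287/4 - 19333) - 491055 = -77045/4 - 491055 = -2041265/4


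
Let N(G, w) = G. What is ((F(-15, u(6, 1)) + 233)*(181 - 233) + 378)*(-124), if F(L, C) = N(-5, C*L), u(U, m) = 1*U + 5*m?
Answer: 1423272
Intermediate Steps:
u(U, m) = U + 5*m
F(L, C) = -5
((F(-15, u(6, 1)) + 233)*(181 - 233) + 378)*(-124) = ((-5 + 233)*(181 - 233) + 378)*(-124) = (228*(-52) + 378)*(-124) = (-11856 + 378)*(-124) = -11478*(-124) = 1423272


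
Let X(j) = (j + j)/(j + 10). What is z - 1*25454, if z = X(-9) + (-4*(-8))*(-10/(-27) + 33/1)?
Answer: -658912/27 ≈ -24404.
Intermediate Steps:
X(j) = 2*j/(10 + j) (X(j) = (2*j)/(10 + j) = 2*j/(10 + j))
z = 28346/27 (z = 2*(-9)/(10 - 9) + (-4*(-8))*(-10/(-27) + 33/1) = 2*(-9)/1 + 32*(-10*(-1/27) + 33*1) = 2*(-9)*1 + 32*(10/27 + 33) = -18 + 32*(901/27) = -18 + 28832/27 = 28346/27 ≈ 1049.9)
z - 1*25454 = 28346/27 - 1*25454 = 28346/27 - 25454 = -658912/27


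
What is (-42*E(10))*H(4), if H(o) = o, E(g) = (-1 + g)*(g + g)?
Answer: -30240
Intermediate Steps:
E(g) = 2*g*(-1 + g) (E(g) = (-1 + g)*(2*g) = 2*g*(-1 + g))
(-42*E(10))*H(4) = -84*10*(-1 + 10)*4 = -84*10*9*4 = -42*180*4 = -7560*4 = -30240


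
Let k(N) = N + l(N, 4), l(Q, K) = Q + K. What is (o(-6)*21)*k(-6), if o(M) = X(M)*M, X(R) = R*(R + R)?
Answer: 72576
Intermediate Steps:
X(R) = 2*R**2 (X(R) = R*(2*R) = 2*R**2)
l(Q, K) = K + Q
o(M) = 2*M**3 (o(M) = (2*M**2)*M = 2*M**3)
k(N) = 4 + 2*N (k(N) = N + (4 + N) = 4 + 2*N)
(o(-6)*21)*k(-6) = ((2*(-6)**3)*21)*(4 + 2*(-6)) = ((2*(-216))*21)*(4 - 12) = -432*21*(-8) = -9072*(-8) = 72576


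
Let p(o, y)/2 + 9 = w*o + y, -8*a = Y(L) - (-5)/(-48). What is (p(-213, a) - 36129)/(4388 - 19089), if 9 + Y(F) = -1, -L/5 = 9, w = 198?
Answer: 379255/46272 ≈ 8.1962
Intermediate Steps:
L = -45 (L = -5*9 = -45)
Y(F) = -10 (Y(F) = -9 - 1 = -10)
a = 485/384 (a = -(-10 - (-5)/(-48))/8 = -(-10 - (-5)*(-1)/48)/8 = -(-10 - 1*5/48)/8 = -(-10 - 5/48)/8 = -⅛*(-485/48) = 485/384 ≈ 1.2630)
p(o, y) = -18 + 2*y + 396*o (p(o, y) = -18 + 2*(198*o + y) = -18 + 2*(y + 198*o) = -18 + (2*y + 396*o) = -18 + 2*y + 396*o)
(p(-213, a) - 36129)/(4388 - 19089) = ((-18 + 2*(485/384) + 396*(-213)) - 36129)/(4388 - 19089) = ((-18 + 485/192 - 84348) - 36129)/(-14701) = (-16197787/192 - 36129)*(-1/14701) = -23134555/192*(-1/14701) = 379255/46272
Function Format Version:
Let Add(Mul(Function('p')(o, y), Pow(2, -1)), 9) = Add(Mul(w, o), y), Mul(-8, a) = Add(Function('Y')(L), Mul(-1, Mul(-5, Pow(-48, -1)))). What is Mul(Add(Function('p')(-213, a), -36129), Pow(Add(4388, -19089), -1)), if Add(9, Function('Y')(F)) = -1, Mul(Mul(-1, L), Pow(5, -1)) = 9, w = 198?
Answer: Rational(379255, 46272) ≈ 8.1962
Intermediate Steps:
L = -45 (L = Mul(-5, 9) = -45)
Function('Y')(F) = -10 (Function('Y')(F) = Add(-9, -1) = -10)
a = Rational(485, 384) (a = Mul(Rational(-1, 8), Add(-10, Mul(-1, Mul(-5, Pow(-48, -1))))) = Mul(Rational(-1, 8), Add(-10, Mul(-1, Mul(-5, Rational(-1, 48))))) = Mul(Rational(-1, 8), Add(-10, Mul(-1, Rational(5, 48)))) = Mul(Rational(-1, 8), Add(-10, Rational(-5, 48))) = Mul(Rational(-1, 8), Rational(-485, 48)) = Rational(485, 384) ≈ 1.2630)
Function('p')(o, y) = Add(-18, Mul(2, y), Mul(396, o)) (Function('p')(o, y) = Add(-18, Mul(2, Add(Mul(198, o), y))) = Add(-18, Mul(2, Add(y, Mul(198, o)))) = Add(-18, Add(Mul(2, y), Mul(396, o))) = Add(-18, Mul(2, y), Mul(396, o)))
Mul(Add(Function('p')(-213, a), -36129), Pow(Add(4388, -19089), -1)) = Mul(Add(Add(-18, Mul(2, Rational(485, 384)), Mul(396, -213)), -36129), Pow(Add(4388, -19089), -1)) = Mul(Add(Add(-18, Rational(485, 192), -84348), -36129), Pow(-14701, -1)) = Mul(Add(Rational(-16197787, 192), -36129), Rational(-1, 14701)) = Mul(Rational(-23134555, 192), Rational(-1, 14701)) = Rational(379255, 46272)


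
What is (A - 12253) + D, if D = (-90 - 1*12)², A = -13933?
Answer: -15782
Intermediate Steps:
D = 10404 (D = (-90 - 12)² = (-102)² = 10404)
(A - 12253) + D = (-13933 - 12253) + 10404 = -26186 + 10404 = -15782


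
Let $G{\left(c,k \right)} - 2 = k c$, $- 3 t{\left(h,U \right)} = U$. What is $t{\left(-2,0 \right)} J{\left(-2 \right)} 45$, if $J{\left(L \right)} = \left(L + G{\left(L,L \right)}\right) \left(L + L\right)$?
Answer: $0$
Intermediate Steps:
$t{\left(h,U \right)} = - \frac{U}{3}$
$G{\left(c,k \right)} = 2 + c k$ ($G{\left(c,k \right)} = 2 + k c = 2 + c k$)
$J{\left(L \right)} = 2 L \left(2 + L + L^{2}\right)$ ($J{\left(L \right)} = \left(L + \left(2 + L L\right)\right) \left(L + L\right) = \left(L + \left(2 + L^{2}\right)\right) 2 L = \left(2 + L + L^{2}\right) 2 L = 2 L \left(2 + L + L^{2}\right)$)
$t{\left(-2,0 \right)} J{\left(-2 \right)} 45 = \left(- \frac{1}{3}\right) 0 \cdot 2 \left(-2\right) \left(2 - 2 + \left(-2\right)^{2}\right) 45 = 0 \cdot 2 \left(-2\right) \left(2 - 2 + 4\right) 45 = 0 \cdot 2 \left(-2\right) 4 \cdot 45 = 0 \left(-16\right) 45 = 0 \cdot 45 = 0$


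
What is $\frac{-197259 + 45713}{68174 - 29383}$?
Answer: $- \frac{151546}{38791} \approx -3.9067$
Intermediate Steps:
$\frac{-197259 + 45713}{68174 - 29383} = - \frac{151546}{38791}$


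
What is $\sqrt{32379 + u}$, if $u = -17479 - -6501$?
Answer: $\sqrt{21401} \approx 146.29$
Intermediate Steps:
$u = -10978$ ($u = -17479 + 6501 = -10978$)
$\sqrt{32379 + u} = \sqrt{32379 - 10978} = \sqrt{21401}$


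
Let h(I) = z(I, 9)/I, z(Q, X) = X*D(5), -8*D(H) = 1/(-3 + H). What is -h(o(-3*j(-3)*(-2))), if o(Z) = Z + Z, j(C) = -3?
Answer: -1/64 ≈ -0.015625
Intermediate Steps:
D(H) = -1/(8*(-3 + H))
z(Q, X) = -X/16 (z(Q, X) = X*(-1/(-24 + 8*5)) = X*(-1/(-24 + 40)) = X*(-1/16) = -X/16)
o(Z) = 2*Z
h(I) = -9/(16*I) (h(I) = (-1/16*9)/I = -9/(16*I))
-h(o(-3*j(-3)*(-2))) = -(-9)/(16*(2*(-3*(-3)*(-2)))) = -(-9)/(16*(2*(9*(-2)))) = -(-9)/(16*(2*(-18))) = -(-9)/(16*(-36)) = -(-9)*(-1)/(16*36) = -1*1/64 = -1/64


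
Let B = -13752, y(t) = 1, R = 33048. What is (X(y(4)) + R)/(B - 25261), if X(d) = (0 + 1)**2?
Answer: -33049/39013 ≈ -0.84713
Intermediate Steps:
X(d) = 1 (X(d) = 1**2 = 1)
(X(y(4)) + R)/(B - 25261) = (1 + 33048)/(-13752 - 25261) = 33049/(-39013) = 33049*(-1/39013) = -33049/39013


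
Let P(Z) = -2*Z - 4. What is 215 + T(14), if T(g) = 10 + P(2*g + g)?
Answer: 137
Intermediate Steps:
P(Z) = -4 - 2*Z
T(g) = 6 - 6*g (T(g) = 10 + (-4 - 2*(2*g + g)) = 10 + (-4 - 6*g) = 6 - 6*g)
215 + T(14) = 215 + (6 - 6*14) = 215 + (6 - 84) = 215 - 78 = 137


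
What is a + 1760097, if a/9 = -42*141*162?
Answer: -6874179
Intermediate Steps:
a = -8634276 (a = 9*(-42*141*162) = 9*(-5922*162) = 9*(-959364) = -8634276)
a + 1760097 = -8634276 + 1760097 = -6874179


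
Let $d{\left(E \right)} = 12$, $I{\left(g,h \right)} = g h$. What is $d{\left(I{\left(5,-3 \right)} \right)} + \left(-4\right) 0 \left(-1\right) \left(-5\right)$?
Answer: $12$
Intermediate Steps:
$d{\left(I{\left(5,-3 \right)} \right)} + \left(-4\right) 0 \left(-1\right) \left(-5\right) = 12 + \left(-4\right) 0 \left(-1\right) \left(-5\right) = 12 + 0 \left(-1\right) \left(-5\right) = 12 + 0 \left(-5\right) = 12 + 0 = 12$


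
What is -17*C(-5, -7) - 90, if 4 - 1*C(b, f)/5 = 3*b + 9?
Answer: -940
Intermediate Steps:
C(b, f) = -25 - 15*b (C(b, f) = 20 - 5*(3*b + 9) = 20 - 5*(9 + 3*b) = 20 + (-45 - 15*b) = -25 - 15*b)
-17*C(-5, -7) - 90 = -17*(-25 - 15*(-5)) - 90 = -17*(-25 + 75) - 90 = -17*50 - 90 = -850 - 90 = -940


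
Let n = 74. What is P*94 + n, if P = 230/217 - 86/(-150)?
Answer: 3702964/16275 ≈ 227.52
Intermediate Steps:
P = 26581/16275 (P = 230*(1/217) - 86*(-1/150) = 230/217 + 43/75 = 26581/16275 ≈ 1.6332)
P*94 + n = (26581/16275)*94 + 74 = 2498614/16275 + 74 = 3702964/16275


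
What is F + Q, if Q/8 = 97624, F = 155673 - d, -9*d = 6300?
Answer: 937365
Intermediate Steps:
d = -700 (d = -⅑*6300 = -700)
F = 156373 (F = 155673 - 1*(-700) = 155673 + 700 = 156373)
Q = 780992 (Q = 8*97624 = 780992)
F + Q = 156373 + 780992 = 937365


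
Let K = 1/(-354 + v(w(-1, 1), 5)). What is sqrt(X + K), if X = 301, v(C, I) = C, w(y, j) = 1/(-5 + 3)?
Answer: sqrt(151305563)/709 ≈ 17.349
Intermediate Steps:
w(y, j) = -1/2 (w(y, j) = 1/(-2) = -1/2)
K = -2/709 (K = 1/(-354 - 1/2) = 1/(-709/2) = -2/709 ≈ -0.0028209)
sqrt(X + K) = sqrt(301 - 2/709) = sqrt(213407/709) = sqrt(151305563)/709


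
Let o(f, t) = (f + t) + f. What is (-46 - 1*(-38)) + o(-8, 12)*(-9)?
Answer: 28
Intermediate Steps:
o(f, t) = t + 2*f
(-46 - 1*(-38)) + o(-8, 12)*(-9) = (-46 - 1*(-38)) + (12 + 2*(-8))*(-9) = (-46 + 38) + (12 - 16)*(-9) = -8 - 4*(-9) = -8 + 36 = 28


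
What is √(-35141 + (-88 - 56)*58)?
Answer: I*√43493 ≈ 208.55*I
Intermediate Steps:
√(-35141 + (-88 - 56)*58) = √(-35141 - 144*58) = √(-35141 - 8352) = √(-43493) = I*√43493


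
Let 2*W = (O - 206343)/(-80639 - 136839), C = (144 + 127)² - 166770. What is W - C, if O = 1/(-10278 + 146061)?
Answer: 1378001069321465/14764907637 ≈ 93330.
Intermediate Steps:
O = 1/135783 ≈ 7.3647e-6
C = -93329 (C = 271² - 166770 = 73441 - 166770 = -93329)
W = 7004467892/14764907637 (W = ((1/135783 - 206343)/(-80639 - 136839))/2 = (-28017871568/135783/(-217478))/2 = (-28017871568/135783*(-1/217478))/2 = (½)*(14008935784/14764907637) = 7004467892/14764907637 ≈ 0.47440)
W - C = 7004467892/14764907637 - 1*(-93329) = 7004467892/14764907637 + 93329 = 1378001069321465/14764907637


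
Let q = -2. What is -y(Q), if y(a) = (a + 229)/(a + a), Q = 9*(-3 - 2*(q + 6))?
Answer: 65/99 ≈ 0.65657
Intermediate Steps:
Q = -99 (Q = 9*(-3 - 2*(-2 + 6)) = 9*(-3 - 2*4) = 9*(-3 - 8) = 9*(-11) = -99)
y(a) = (229 + a)/(2*a) (y(a) = (229 + a)/((2*a)) = (229 + a)*(1/(2*a)) = (229 + a)/(2*a))
-y(Q) = -(229 - 99)/(2*(-99)) = -(-1)*130/(2*99) = -1*(-65/99) = 65/99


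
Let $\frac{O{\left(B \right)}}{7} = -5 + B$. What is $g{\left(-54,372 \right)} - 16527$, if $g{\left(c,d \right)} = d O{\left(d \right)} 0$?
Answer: $-16527$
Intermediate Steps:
$O{\left(B \right)} = -35 + 7 B$ ($O{\left(B \right)} = 7 \left(-5 + B\right) = -35 + 7 B$)
$g{\left(c,d \right)} = 0$ ($g{\left(c,d \right)} = d \left(-35 + 7 d\right) 0 = 0$)
$g{\left(-54,372 \right)} - 16527 = 0 - 16527 = -16527$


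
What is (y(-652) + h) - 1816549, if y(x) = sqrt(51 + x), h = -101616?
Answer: -1918165 + I*sqrt(601) ≈ -1.9182e+6 + 24.515*I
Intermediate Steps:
(y(-652) + h) - 1816549 = (sqrt(51 - 652) - 101616) - 1816549 = (sqrt(-601) - 101616) - 1816549 = (I*sqrt(601) - 101616) - 1816549 = (-101616 + I*sqrt(601)) - 1816549 = -1918165 + I*sqrt(601)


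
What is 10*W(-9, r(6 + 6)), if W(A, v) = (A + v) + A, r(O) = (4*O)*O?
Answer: 5580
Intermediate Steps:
r(O) = 4*O²
W(A, v) = v + 2*A
10*W(-9, r(6 + 6)) = 10*(4*(6 + 6)² + 2*(-9)) = 10*(4*12² - 18) = 10*(4*144 - 18) = 10*(576 - 18) = 10*558 = 5580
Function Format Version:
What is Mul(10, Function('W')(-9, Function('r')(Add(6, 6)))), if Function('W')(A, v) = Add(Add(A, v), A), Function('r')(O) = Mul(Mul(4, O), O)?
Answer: 5580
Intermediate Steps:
Function('r')(O) = Mul(4, Pow(O, 2))
Function('W')(A, v) = Add(v, Mul(2, A))
Mul(10, Function('W')(-9, Function('r')(Add(6, 6)))) = Mul(10, Add(Mul(4, Pow(Add(6, 6), 2)), Mul(2, -9))) = Mul(10, Add(Mul(4, Pow(12, 2)), -18)) = Mul(10, Add(Mul(4, 144), -18)) = Mul(10, Add(576, -18)) = Mul(10, 558) = 5580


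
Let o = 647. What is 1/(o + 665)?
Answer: 1/1312 ≈ 0.00076220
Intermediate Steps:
1/(o + 665) = 1/(647 + 665) = 1/1312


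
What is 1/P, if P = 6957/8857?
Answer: 8857/6957 ≈ 1.2731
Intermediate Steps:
P = 6957/8857 (P = 6957*(1/8857) = 6957/8857 ≈ 0.78548)
1/P = 1/(6957/8857) = 8857/6957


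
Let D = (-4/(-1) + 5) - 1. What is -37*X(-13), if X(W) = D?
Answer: -296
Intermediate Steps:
D = 8 (D = (-4*(-1) + 5) - 1 = (4 + 5) - 1 = 9 - 1 = 8)
X(W) = 8
-37*X(-13) = -37*8 = -296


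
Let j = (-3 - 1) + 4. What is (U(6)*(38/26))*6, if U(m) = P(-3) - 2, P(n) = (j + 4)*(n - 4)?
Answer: -3420/13 ≈ -263.08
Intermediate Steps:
j = 0 (j = -4 + 4 = 0)
P(n) = -16 + 4*n (P(n) = (0 + 4)*(n - 4) = 4*(-4 + n) = -16 + 4*n)
U(m) = -30 (U(m) = (-16 + 4*(-3)) - 2 = (-16 - 12) - 2 = -28 - 2 = -30)
(U(6)*(38/26))*6 = -1140/26*6 = -30*19/13*6 = -570/13*6 = -3420/13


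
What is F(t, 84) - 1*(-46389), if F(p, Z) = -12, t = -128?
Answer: 46377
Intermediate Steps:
F(t, 84) - 1*(-46389) = -12 - 1*(-46389) = -12 + 46389 = 46377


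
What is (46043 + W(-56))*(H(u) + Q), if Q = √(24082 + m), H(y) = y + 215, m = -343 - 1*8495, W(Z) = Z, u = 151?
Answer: 16831242 + 91974*√3811 ≈ 2.2509e+7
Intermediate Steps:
m = -8838 (m = -343 - 8495 = -8838)
H(y) = 215 + y
Q = 2*√3811 (Q = √(24082 - 8838) = √15244 = 2*√3811 ≈ 123.47)
(46043 + W(-56))*(H(u) + Q) = (46043 - 56)*((215 + 151) + 2*√3811) = 45987*(366 + 2*√3811) = 16831242 + 91974*√3811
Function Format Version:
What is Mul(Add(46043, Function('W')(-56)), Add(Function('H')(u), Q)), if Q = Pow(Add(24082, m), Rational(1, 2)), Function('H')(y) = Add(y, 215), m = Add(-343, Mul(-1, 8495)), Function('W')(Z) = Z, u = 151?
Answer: Add(16831242, Mul(91974, Pow(3811, Rational(1, 2)))) ≈ 2.2509e+7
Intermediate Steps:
m = -8838 (m = Add(-343, -8495) = -8838)
Function('H')(y) = Add(215, y)
Q = Mul(2, Pow(3811, Rational(1, 2))) (Q = Pow(Add(24082, -8838), Rational(1, 2)) = Pow(15244, Rational(1, 2)) = Mul(2, Pow(3811, Rational(1, 2))) ≈ 123.47)
Mul(Add(46043, Function('W')(-56)), Add(Function('H')(u), Q)) = Mul(Add(46043, -56), Add(Add(215, 151), Mul(2, Pow(3811, Rational(1, 2))))) = Mul(45987, Add(366, Mul(2, Pow(3811, Rational(1, 2))))) = Add(16831242, Mul(91974, Pow(3811, Rational(1, 2))))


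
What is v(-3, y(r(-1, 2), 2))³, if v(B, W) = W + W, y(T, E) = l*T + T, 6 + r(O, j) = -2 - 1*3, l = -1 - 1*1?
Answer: 10648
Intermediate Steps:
l = -2 (l = -1 - 1 = -2)
r(O, j) = -11 (r(O, j) = -6 + (-2 - 1*3) = -6 + (-2 - 3) = -6 - 5 = -11)
y(T, E) = -T (y(T, E) = -2*T + T = -T)
v(B, W) = 2*W
v(-3, y(r(-1, 2), 2))³ = (2*(-1*(-11)))³ = (2*11)³ = 22³ = 10648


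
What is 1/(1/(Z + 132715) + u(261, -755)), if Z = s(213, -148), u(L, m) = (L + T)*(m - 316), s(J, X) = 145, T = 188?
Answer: -132860/63889583939 ≈ -2.0795e-6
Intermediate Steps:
u(L, m) = (-316 + m)*(188 + L) (u(L, m) = (L + 188)*(m - 316) = (188 + L)*(-316 + m) = (-316 + m)*(188 + L))
Z = 145
1/(1/(Z + 132715) + u(261, -755)) = 1/(1/(145 + 132715) + (-59408 - 316*261 + 188*(-755) + 261*(-755))) = 1/(1/132860 + (-59408 - 82476 - 141940 - 197055)) = 1/(1/132860 - 480879) = 1/(-63889583939/132860) = -132860/63889583939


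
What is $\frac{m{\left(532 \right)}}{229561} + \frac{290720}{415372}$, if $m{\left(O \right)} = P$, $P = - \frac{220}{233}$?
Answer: $\frac{3887464135380}{5554324581059} \approx 0.6999$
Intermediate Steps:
$P = - \frac{220}{233}$ ($P = \left(-220\right) \frac{1}{233} = - \frac{220}{233} \approx -0.94421$)
$m{\left(O \right)} = - \frac{220}{233}$
$\frac{m{\left(532 \right)}}{229561} + \frac{290720}{415372} = - \frac{220}{233 \cdot 229561} + \frac{290720}{415372} = \left(- \frac{220}{233}\right) \frac{1}{229561} + 290720 \cdot \frac{1}{415372} = - \frac{220}{53487713} + \frac{72680}{103843} = \frac{3887464135380}{5554324581059}$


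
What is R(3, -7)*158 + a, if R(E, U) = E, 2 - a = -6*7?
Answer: 518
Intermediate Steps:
a = 44 (a = 2 - (-6)*7 = 2 - 1*(-42) = 2 + 42 = 44)
R(3, -7)*158 + a = 3*158 + 44 = 474 + 44 = 518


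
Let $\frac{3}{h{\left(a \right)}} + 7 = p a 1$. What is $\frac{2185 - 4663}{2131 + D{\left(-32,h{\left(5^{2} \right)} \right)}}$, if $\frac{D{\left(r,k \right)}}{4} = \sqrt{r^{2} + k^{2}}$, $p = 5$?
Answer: $- \frac{6127277086}{5250249567} + \frac{97468 \sqrt{14258185}}{5250249567} \approx -1.0969$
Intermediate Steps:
$h{\left(a \right)} = \frac{3}{-7 + 5 a}$ ($h{\left(a \right)} = \frac{3}{-7 + 5 a 1} = \frac{3}{-7 + 5 a}$)
$D{\left(r,k \right)} = 4 \sqrt{k^{2} + r^{2}}$ ($D{\left(r,k \right)} = 4 \sqrt{r^{2} + k^{2}} = 4 \sqrt{k^{2} + r^{2}}$)
$\frac{2185 - 4663}{2131 + D{\left(-32,h{\left(5^{2} \right)} \right)}} = \frac{2185 - 4663}{2131 + 4 \sqrt{\left(\frac{3}{-7 + 5 \cdot 5^{2}}\right)^{2} + \left(-32\right)^{2}}} = - \frac{2478}{2131 + 4 \sqrt{\left(\frac{3}{-7 + 5 \cdot 25}\right)^{2} + 1024}} = - \frac{2478}{2131 + 4 \sqrt{\left(\frac{3}{-7 + 125}\right)^{2} + 1024}} = - \frac{2478}{2131 + 4 \sqrt{\left(\frac{3}{118}\right)^{2} + 1024}} = - \frac{2478}{2131 + 4 \sqrt{\frac{9}{13924} + 1024}} = - \frac{2478}{2131 + 4 \sqrt{\frac{14258185}{13924}}} = - \frac{2478}{2131 + 4 \frac{\sqrt{14258185}}{118}} = - \frac{2478}{2131 + \frac{2 \sqrt{14258185}}{59}}$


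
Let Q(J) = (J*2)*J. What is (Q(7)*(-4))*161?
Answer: -63112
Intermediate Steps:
Q(J) = 2*J**2 (Q(J) = (2*J)*J = 2*J**2)
(Q(7)*(-4))*161 = ((2*7**2)*(-4))*161 = ((2*49)*(-4))*161 = (98*(-4))*161 = -392*161 = -63112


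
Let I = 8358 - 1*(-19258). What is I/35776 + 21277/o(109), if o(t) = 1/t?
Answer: 2592858637/1118 ≈ 2.3192e+6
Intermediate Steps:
I = 27616 (I = 8358 + 19258 = 27616)
I/35776 + 21277/o(109) = 27616/35776 + 21277/(1/109) = 27616*(1/35776) + 21277/(1/109) = 863/1118 + 21277*109 = 863/1118 + 2319193 = 2592858637/1118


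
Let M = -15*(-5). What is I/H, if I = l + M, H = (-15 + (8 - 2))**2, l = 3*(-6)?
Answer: 19/27 ≈ 0.70370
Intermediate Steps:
M = 75
l = -18
H = 81 (H = (-15 + 6)**2 = (-9)**2 = 81)
I = 57 (I = -18 + 75 = 57)
I/H = 57/81 = 57*(1/81) = 19/27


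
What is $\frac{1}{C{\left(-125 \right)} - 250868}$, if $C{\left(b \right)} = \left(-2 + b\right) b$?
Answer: $- \frac{1}{234993} \approx -4.2554 \cdot 10^{-6}$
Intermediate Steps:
$C{\left(b \right)} = b \left(-2 + b\right)$
$\frac{1}{C{\left(-125 \right)} - 250868} = \frac{1}{- 125 \left(-2 - 125\right) - 250868} = \frac{1}{\left(-125\right) \left(-127\right) - 250868} = \frac{1}{15875 - 250868} = \frac{1}{-234993} = - \frac{1}{234993}$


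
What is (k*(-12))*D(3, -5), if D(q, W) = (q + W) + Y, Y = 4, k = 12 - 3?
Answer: -216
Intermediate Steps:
k = 9
D(q, W) = 4 + W + q (D(q, W) = (q + W) + 4 = (W + q) + 4 = 4 + W + q)
(k*(-12))*D(3, -5) = (9*(-12))*(4 - 5 + 3) = -108*2 = -216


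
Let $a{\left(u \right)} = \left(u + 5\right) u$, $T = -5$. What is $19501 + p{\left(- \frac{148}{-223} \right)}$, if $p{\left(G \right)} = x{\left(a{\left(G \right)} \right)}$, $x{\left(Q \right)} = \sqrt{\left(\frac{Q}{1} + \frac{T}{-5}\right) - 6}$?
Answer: $19501 + \frac{i \sqrt{61721}}{223} \approx 19501.0 + 1.1141 i$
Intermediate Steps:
$a{\left(u \right)} = u \left(5 + u\right)$ ($a{\left(u \right)} = \left(5 + u\right) u = u \left(5 + u\right)$)
$x{\left(Q \right)} = \sqrt{-5 + Q}$ ($x{\left(Q \right)} = \sqrt{\left(\frac{Q}{1} - \frac{5}{-5}\right) - 6} = \sqrt{\left(Q 1 - -1\right) - 6} = \sqrt{\left(Q + 1\right) - 6} = \sqrt{\left(1 + Q\right) - 6} = \sqrt{-5 + Q}$)
$p{\left(G \right)} = \sqrt{-5 + G \left(5 + G\right)}$
$19501 + p{\left(- \frac{148}{-223} \right)} = 19501 + \sqrt{-5 + - \frac{148}{-223} \left(5 - \frac{148}{-223}\right)} = 19501 + \sqrt{-5 + \left(-148\right) \left(- \frac{1}{223}\right) \left(5 - - \frac{148}{223}\right)} = 19501 + \sqrt{-5 + \frac{148 \left(5 + \frac{148}{223}\right)}{223}} = 19501 + \sqrt{-5 + \frac{148}{223} \cdot \frac{1263}{223}} = 19501 + \sqrt{-5 + \frac{186924}{49729}} = 19501 + \sqrt{- \frac{61721}{49729}} = 19501 + \frac{i \sqrt{61721}}{223}$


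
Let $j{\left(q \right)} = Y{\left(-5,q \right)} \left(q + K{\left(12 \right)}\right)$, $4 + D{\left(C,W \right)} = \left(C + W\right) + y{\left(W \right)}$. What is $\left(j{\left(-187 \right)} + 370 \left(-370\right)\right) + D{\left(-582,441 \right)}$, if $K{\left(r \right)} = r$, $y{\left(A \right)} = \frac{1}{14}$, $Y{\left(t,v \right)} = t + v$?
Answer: $- \frac{1448229}{14} \approx -1.0344 \cdot 10^{5}$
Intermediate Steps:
$y{\left(A \right)} = \frac{1}{14}$
$D{\left(C,W \right)} = - \frac{55}{14} + C + W$ ($D{\left(C,W \right)} = -4 + \left(\left(C + W\right) + \frac{1}{14}\right) = -4 + \left(\frac{1}{14} + C + W\right) = - \frac{55}{14} + C + W$)
$j{\left(q \right)} = \left(-5 + q\right) \left(12 + q\right)$ ($j{\left(q \right)} = \left(-5 + q\right) \left(q + 12\right) = \left(-5 + q\right) \left(12 + q\right)$)
$\left(j{\left(-187 \right)} + 370 \left(-370\right)\right) + D{\left(-582,441 \right)} = \left(\left(-5 - 187\right) \left(12 - 187\right) + 370 \left(-370\right)\right) - \frac{2029}{14} = \left(\left(-192\right) \left(-175\right) - 136900\right) - \frac{2029}{14} = \left(33600 - 136900\right) - \frac{2029}{14} = -103300 - \frac{2029}{14} = - \frac{1448229}{14}$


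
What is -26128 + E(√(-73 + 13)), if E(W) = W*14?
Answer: -26128 + 28*I*√15 ≈ -26128.0 + 108.44*I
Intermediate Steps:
E(W) = 14*W
-26128 + E(√(-73 + 13)) = -26128 + 14*√(-73 + 13) = -26128 + 14*√(-60) = -26128 + 14*(2*I*√15) = -26128 + 28*I*√15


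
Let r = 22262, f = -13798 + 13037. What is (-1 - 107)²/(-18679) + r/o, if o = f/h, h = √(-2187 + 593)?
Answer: -11664/18679 - 22262*I*√1594/761 ≈ -0.62444 - 1167.9*I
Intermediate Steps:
f = -761
h = I*√1594 (h = √(-1594) = I*√1594 ≈ 39.925*I)
o = 761*I*√1594/1594 (o = -761*(-I*√1594/1594) = -(-761)*I*√1594/1594 = 761*I*√1594/1594 ≈ 19.061*I)
(-1 - 107)²/(-18679) + r/o = (-1 - 107)²/(-18679) + 22262/((761*I*√1594/1594)) = (-108)²*(-1/18679) + 22262*(-I*√1594/761) = 11664*(-1/18679) - 22262*I*√1594/761 = -11664/18679 - 22262*I*√1594/761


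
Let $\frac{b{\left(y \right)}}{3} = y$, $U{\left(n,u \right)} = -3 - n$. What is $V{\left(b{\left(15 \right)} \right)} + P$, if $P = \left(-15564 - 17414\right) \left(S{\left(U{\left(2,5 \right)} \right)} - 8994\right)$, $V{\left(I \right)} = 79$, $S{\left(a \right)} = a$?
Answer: $296769101$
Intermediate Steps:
$b{\left(y \right)} = 3 y$
$P = 296769022$ ($P = \left(-15564 - 17414\right) \left(\left(-3 - 2\right) - 8994\right) = - 32978 \left(\left(-3 - 2\right) - 8994\right) = - 32978 \left(-5 - 8994\right) = \left(-32978\right) \left(-8999\right) = 296769022$)
$V{\left(b{\left(15 \right)} \right)} + P = 79 + 296769022 = 296769101$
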